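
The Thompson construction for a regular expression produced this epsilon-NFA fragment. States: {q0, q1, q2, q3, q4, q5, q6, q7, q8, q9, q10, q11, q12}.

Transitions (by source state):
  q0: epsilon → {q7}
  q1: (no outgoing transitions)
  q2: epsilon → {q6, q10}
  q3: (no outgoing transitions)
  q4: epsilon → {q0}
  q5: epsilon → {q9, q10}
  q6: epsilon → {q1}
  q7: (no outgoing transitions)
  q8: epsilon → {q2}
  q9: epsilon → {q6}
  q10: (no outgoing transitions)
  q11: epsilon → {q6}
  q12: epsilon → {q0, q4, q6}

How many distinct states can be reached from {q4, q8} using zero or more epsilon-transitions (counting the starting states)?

8

Start with {q4, q8}.
From q4 via epsilon: add q0.
From q8 via epsilon: add q2.
From q0 via epsilon: add q7.
From q2 via epsilon: add q6, q10.
From q6 via epsilon: add q1.
epsilon-closure = {q0, q1, q2, q4, q6, q7, q8, q10}, which has 8 states.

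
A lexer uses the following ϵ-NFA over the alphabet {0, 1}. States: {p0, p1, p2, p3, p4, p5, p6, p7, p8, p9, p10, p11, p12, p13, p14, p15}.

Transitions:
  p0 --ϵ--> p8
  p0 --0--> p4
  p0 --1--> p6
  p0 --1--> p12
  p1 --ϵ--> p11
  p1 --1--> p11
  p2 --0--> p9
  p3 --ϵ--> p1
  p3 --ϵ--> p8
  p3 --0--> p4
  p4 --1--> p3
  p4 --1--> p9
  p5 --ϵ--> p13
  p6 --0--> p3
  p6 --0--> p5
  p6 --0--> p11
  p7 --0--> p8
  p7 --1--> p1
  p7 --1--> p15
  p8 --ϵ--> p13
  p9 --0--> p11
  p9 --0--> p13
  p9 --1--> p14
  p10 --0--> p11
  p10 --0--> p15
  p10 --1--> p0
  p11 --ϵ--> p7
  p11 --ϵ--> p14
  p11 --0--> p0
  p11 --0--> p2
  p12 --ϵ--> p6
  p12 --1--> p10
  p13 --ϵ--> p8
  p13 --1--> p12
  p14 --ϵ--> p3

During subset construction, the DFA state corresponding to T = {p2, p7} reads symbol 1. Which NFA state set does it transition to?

p7 on 1 → {p1, p15}.
No 1-transition from p2.
Union after reading 1: {p1, p15}.
Now take the ϵ-closure:
From p1 via ϵ: add p11.
From p11 via ϵ: add p7, p14.
From p14 via ϵ: add p3.
From p3 via ϵ: add p8.
From p8 via ϵ: add p13.
No new states can be added; the closed set is {p1, p3, p7, p8, p11, p13, p14, p15}.

{p1, p3, p7, p8, p11, p13, p14, p15}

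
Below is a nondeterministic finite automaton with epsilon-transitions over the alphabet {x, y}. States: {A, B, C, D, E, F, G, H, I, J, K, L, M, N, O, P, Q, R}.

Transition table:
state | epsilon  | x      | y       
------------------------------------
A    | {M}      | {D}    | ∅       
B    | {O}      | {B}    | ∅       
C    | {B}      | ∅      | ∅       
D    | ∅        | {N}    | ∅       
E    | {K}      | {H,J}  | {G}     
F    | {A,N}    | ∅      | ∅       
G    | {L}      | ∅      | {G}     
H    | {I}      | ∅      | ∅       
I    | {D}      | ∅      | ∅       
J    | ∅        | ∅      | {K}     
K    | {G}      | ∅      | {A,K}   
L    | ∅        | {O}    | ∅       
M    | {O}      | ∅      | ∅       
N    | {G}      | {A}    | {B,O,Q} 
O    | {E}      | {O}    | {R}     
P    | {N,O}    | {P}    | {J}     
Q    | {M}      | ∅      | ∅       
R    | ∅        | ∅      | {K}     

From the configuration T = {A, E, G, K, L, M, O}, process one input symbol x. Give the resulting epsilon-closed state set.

A on x → {D}.
E on x → {H, J}.
L on x → {O}.
O on x → {O}.
No x-transition from G, K, M.
Union after reading x: {D, H, J, O}.
Now take the epsilon-closure:
From H via epsilon: add I.
From O via epsilon: add E.
From E via epsilon: add K.
From K via epsilon: add G.
From G via epsilon: add L.
No new states can be added; the closed set is {D, E, G, H, I, J, K, L, O}.

{D, E, G, H, I, J, K, L, O}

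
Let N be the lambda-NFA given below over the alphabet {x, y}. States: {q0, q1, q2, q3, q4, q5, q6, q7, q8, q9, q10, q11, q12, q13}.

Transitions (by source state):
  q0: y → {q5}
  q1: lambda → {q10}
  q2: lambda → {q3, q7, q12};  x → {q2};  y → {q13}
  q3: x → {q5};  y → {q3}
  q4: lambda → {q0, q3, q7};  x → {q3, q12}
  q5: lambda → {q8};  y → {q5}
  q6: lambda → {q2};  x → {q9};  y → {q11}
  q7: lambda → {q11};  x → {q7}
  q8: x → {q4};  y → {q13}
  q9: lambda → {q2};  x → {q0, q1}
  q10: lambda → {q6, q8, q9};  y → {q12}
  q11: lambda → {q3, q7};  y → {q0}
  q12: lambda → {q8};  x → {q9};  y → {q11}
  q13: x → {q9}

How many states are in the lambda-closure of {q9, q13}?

Start with {q9, q13}.
From q9 via lambda: add q2.
From q2 via lambda: add q3, q7, q12.
From q7 via lambda: add q11.
From q12 via lambda: add q8.
lambda-closure = {q2, q3, q7, q8, q9, q11, q12, q13}, which has 8 states.

8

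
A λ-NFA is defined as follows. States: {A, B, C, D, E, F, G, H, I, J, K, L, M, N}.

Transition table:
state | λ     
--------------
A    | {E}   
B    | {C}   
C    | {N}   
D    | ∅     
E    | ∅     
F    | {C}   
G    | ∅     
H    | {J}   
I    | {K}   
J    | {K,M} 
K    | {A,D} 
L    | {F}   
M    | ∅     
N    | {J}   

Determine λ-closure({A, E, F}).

Start with {A, E, F}.
From F via λ: add C.
From C via λ: add N.
From N via λ: add J.
From J via λ: add K, M.
From K via λ: add D.
No new states can be added; the closed set is {A, C, D, E, F, J, K, M, N}.

{A, C, D, E, F, J, K, M, N}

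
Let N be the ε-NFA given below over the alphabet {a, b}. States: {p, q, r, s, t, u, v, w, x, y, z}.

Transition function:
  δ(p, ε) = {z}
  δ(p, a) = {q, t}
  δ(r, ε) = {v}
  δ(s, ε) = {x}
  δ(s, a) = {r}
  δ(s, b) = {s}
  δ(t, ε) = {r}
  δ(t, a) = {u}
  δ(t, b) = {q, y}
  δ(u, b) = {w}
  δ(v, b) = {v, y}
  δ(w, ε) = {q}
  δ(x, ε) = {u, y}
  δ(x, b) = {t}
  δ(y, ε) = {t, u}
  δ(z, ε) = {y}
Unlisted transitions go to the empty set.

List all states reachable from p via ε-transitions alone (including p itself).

{p, r, t, u, v, y, z}

Start with {p}.
From p via ε: add z.
From z via ε: add y.
From y via ε: add t, u.
From t via ε: add r.
From r via ε: add v.
No new states can be added; the closed set is {p, r, t, u, v, y, z}.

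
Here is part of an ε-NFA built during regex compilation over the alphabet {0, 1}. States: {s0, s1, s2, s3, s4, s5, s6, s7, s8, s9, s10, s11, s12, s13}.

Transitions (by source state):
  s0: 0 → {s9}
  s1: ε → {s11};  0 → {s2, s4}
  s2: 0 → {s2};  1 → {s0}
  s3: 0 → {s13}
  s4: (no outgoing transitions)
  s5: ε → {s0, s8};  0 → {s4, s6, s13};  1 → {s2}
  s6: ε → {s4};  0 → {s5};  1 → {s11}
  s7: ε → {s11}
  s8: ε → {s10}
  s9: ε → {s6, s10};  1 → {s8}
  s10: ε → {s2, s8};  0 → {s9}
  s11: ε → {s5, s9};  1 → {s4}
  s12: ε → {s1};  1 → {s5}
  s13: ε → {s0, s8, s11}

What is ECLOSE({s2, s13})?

{s0, s2, s4, s5, s6, s8, s9, s10, s11, s13}

Start with {s2, s13}.
From s13 via ε: add s0, s8, s11.
From s8 via ε: add s10.
From s11 via ε: add s5, s9.
From s9 via ε: add s6.
From s6 via ε: add s4.
No new states can be added; the closed set is {s0, s2, s4, s5, s6, s8, s9, s10, s11, s13}.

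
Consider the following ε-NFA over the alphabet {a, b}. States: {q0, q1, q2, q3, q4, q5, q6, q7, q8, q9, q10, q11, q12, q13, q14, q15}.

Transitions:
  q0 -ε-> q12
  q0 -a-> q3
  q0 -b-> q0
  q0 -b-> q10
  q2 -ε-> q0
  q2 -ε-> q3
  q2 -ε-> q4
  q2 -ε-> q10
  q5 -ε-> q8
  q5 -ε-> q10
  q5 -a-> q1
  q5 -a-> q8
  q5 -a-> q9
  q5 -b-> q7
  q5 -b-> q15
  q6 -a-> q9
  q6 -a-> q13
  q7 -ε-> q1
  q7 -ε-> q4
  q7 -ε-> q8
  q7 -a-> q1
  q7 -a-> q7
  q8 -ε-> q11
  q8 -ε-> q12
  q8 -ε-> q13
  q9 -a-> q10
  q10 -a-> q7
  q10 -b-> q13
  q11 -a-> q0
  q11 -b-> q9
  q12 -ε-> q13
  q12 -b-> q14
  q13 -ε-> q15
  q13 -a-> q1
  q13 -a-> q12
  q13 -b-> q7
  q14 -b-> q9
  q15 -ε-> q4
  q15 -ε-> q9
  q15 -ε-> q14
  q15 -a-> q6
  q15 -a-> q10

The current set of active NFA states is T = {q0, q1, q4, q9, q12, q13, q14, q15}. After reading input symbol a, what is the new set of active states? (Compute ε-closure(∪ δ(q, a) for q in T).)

{q1, q3, q4, q6, q9, q10, q12, q13, q14, q15}

q0 on a → {q3}.
q9 on a → {q10}.
q13 on a → {q1, q12}.
q15 on a → {q6, q10}.
No a-transition from q1, q4, q12, q14.
Union after reading a: {q1, q3, q6, q10, q12}.
Now take the ε-closure:
From q12 via ε: add q13.
From q13 via ε: add q15.
From q15 via ε: add q4, q9, q14.
No new states can be added; the closed set is {q1, q3, q4, q6, q9, q10, q12, q13, q14, q15}.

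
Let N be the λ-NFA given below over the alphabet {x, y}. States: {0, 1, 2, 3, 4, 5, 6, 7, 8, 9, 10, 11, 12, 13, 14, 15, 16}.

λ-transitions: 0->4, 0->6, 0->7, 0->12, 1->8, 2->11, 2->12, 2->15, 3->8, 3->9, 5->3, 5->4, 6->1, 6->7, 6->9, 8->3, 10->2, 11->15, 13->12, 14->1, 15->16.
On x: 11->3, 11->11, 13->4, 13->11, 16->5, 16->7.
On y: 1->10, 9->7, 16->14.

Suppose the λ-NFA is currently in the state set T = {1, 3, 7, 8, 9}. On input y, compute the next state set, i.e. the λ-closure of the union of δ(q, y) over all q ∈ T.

1 on y → {10}.
9 on y → {7}.
No y-transition from 3, 7, 8.
Union after reading y: {7, 10}.
Now take the λ-closure:
From 10 via λ: add 2.
From 2 via λ: add 11, 12, 15.
From 15 via λ: add 16.
No new states can be added; the closed set is {2, 7, 10, 11, 12, 15, 16}.

{2, 7, 10, 11, 12, 15, 16}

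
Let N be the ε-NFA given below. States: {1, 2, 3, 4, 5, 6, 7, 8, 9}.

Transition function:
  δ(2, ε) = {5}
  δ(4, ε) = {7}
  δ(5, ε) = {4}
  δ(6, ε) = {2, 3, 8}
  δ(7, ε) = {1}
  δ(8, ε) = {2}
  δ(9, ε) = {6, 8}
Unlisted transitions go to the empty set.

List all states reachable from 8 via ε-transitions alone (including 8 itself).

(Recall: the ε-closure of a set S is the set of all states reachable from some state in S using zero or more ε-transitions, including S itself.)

{1, 2, 4, 5, 7, 8}

Start with {8}.
From 8 via ε: add 2.
From 2 via ε: add 5.
From 5 via ε: add 4.
From 4 via ε: add 7.
From 7 via ε: add 1.
No new states can be added; the closed set is {1, 2, 4, 5, 7, 8}.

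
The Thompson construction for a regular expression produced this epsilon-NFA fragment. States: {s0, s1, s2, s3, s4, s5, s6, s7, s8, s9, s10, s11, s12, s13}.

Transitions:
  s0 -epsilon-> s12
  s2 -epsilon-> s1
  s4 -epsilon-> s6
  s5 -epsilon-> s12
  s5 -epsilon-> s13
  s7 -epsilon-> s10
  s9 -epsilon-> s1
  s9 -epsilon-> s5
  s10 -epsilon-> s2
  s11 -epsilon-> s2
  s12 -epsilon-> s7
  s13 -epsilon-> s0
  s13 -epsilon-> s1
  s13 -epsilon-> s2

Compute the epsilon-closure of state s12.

Start with {s12}.
From s12 via epsilon: add s7.
From s7 via epsilon: add s10.
From s10 via epsilon: add s2.
From s2 via epsilon: add s1.
No new states can be added; the closed set is {s1, s2, s7, s10, s12}.

{s1, s2, s7, s10, s12}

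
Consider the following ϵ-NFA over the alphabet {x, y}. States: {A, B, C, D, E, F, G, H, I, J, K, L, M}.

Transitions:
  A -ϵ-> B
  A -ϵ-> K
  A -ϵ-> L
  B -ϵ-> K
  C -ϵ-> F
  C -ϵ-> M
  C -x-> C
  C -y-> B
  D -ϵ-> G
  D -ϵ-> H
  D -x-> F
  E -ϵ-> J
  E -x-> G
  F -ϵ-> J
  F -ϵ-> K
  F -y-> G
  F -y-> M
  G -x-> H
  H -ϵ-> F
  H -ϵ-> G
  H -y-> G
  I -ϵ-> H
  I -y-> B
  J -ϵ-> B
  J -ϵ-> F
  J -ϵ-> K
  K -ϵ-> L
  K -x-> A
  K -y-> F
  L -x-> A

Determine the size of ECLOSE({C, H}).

9

Start with {C, H}.
From C via ϵ: add F, M.
From H via ϵ: add G.
From F via ϵ: add J, K.
From J via ϵ: add B.
From K via ϵ: add L.
ϵ-closure = {B, C, F, G, H, J, K, L, M}, which has 9 states.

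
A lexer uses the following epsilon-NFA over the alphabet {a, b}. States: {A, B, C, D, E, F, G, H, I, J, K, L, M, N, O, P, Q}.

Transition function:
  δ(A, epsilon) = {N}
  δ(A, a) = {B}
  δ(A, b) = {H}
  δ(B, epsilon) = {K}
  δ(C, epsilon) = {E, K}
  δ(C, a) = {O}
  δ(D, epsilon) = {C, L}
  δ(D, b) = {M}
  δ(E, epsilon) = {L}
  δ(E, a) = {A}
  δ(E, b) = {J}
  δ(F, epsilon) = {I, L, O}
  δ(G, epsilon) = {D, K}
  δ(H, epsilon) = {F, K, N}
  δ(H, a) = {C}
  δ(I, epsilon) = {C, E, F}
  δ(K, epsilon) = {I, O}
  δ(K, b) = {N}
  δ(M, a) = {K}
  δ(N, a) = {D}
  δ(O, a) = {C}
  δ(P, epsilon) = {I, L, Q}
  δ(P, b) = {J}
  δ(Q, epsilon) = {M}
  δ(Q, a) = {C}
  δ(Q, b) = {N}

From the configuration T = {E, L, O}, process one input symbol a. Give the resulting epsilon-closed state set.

E on a → {A}.
O on a → {C}.
No a-transition from L.
Union after reading a: {A, C}.
Now take the epsilon-closure:
From A via epsilon: add N.
From C via epsilon: add E, K.
From E via epsilon: add L.
From K via epsilon: add I, O.
From I via epsilon: add F.
No new states can be added; the closed set is {A, C, E, F, I, K, L, N, O}.

{A, C, E, F, I, K, L, N, O}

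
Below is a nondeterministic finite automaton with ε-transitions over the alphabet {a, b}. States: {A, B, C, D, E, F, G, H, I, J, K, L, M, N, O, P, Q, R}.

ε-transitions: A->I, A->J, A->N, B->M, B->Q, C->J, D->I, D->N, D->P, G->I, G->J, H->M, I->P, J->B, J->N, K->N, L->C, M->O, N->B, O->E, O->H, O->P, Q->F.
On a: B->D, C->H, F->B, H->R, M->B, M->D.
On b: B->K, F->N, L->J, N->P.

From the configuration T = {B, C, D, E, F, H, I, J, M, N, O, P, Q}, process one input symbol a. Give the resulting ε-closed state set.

B on a → {D}.
C on a → {H}.
F on a → {B}.
H on a → {R}.
M on a → {B, D}.
No a-transition from D, E, I, J, N, O, P, Q.
Union after reading a: {B, D, H, R}.
Now take the ε-closure:
From B via ε: add M, Q.
From D via ε: add I, N, P.
From M via ε: add O.
From Q via ε: add F.
From O via ε: add E.
No new states can be added; the closed set is {B, D, E, F, H, I, M, N, O, P, Q, R}.

{B, D, E, F, H, I, M, N, O, P, Q, R}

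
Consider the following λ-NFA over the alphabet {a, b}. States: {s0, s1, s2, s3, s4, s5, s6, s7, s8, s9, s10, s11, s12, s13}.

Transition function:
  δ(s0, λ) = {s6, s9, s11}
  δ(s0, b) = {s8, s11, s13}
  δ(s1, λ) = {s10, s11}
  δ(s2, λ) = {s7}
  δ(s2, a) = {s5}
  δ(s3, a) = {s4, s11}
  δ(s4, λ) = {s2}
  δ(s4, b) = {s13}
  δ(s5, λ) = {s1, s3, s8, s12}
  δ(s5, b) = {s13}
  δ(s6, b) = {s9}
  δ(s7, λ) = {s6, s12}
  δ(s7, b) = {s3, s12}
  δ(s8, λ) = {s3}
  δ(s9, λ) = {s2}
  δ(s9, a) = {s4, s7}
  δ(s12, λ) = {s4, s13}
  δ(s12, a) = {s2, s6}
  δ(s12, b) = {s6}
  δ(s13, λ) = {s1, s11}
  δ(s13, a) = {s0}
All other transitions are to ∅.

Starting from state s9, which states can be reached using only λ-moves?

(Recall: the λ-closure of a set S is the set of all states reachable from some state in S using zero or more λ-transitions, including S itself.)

{s1, s2, s4, s6, s7, s9, s10, s11, s12, s13}

Start with {s9}.
From s9 via λ: add s2.
From s2 via λ: add s7.
From s7 via λ: add s6, s12.
From s12 via λ: add s4, s13.
From s13 via λ: add s1, s11.
From s1 via λ: add s10.
No new states can be added; the closed set is {s1, s2, s4, s6, s7, s9, s10, s11, s12, s13}.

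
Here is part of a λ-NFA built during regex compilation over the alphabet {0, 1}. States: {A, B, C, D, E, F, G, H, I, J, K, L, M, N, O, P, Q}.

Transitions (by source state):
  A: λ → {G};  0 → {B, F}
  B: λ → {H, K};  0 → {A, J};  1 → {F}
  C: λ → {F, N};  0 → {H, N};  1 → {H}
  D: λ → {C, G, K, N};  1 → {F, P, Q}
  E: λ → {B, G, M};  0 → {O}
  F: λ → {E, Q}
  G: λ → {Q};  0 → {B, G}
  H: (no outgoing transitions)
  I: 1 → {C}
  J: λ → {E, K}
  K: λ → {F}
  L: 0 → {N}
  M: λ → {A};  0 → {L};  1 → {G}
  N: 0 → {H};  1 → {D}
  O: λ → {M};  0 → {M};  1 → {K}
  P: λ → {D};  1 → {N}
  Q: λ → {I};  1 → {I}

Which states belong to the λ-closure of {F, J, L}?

{A, B, E, F, G, H, I, J, K, L, M, Q}

Start with {F, J, L}.
From F via λ: add E, Q.
From J via λ: add K.
From E via λ: add B, G, M.
From Q via λ: add I.
From B via λ: add H.
From M via λ: add A.
No new states can be added; the closed set is {A, B, E, F, G, H, I, J, K, L, M, Q}.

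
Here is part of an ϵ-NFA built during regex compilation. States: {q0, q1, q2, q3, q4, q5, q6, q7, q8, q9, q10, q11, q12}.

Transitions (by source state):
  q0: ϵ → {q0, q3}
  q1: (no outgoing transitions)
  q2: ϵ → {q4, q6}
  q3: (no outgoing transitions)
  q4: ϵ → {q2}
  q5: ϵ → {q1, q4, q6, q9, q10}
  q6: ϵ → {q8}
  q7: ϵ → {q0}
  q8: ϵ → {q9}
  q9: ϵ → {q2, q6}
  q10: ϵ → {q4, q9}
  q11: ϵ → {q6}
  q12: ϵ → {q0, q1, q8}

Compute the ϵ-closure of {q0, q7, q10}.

{q0, q2, q3, q4, q6, q7, q8, q9, q10}

Start with {q0, q7, q10}.
From q0 via ϵ: add q3.
From q10 via ϵ: add q4, q9.
From q4 via ϵ: add q2.
From q9 via ϵ: add q6.
From q6 via ϵ: add q8.
No new states can be added; the closed set is {q0, q2, q3, q4, q6, q7, q8, q9, q10}.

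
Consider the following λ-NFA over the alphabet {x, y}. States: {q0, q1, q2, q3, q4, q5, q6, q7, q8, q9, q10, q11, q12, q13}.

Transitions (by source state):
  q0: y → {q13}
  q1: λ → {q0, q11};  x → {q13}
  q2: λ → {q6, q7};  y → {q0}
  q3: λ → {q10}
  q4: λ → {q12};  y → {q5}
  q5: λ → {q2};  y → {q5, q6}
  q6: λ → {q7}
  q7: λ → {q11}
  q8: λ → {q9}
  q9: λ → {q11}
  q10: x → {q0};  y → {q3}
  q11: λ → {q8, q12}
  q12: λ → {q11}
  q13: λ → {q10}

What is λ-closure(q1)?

{q0, q1, q8, q9, q11, q12}

Start with {q1}.
From q1 via λ: add q0, q11.
From q11 via λ: add q8, q12.
From q8 via λ: add q9.
No new states can be added; the closed set is {q0, q1, q8, q9, q11, q12}.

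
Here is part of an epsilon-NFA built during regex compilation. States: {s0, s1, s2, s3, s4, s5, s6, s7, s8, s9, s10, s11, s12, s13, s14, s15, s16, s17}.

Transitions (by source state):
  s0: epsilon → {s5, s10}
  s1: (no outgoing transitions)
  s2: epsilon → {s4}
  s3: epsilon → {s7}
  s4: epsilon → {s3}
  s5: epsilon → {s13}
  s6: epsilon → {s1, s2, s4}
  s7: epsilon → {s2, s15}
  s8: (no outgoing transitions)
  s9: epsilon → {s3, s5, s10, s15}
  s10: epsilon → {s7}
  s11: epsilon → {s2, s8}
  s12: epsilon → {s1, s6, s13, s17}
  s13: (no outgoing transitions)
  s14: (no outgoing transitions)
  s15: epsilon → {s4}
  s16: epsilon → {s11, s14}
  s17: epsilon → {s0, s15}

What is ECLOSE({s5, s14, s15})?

{s2, s3, s4, s5, s7, s13, s14, s15}

Start with {s5, s14, s15}.
From s5 via epsilon: add s13.
From s15 via epsilon: add s4.
From s4 via epsilon: add s3.
From s3 via epsilon: add s7.
From s7 via epsilon: add s2.
No new states can be added; the closed set is {s2, s3, s4, s5, s7, s13, s14, s15}.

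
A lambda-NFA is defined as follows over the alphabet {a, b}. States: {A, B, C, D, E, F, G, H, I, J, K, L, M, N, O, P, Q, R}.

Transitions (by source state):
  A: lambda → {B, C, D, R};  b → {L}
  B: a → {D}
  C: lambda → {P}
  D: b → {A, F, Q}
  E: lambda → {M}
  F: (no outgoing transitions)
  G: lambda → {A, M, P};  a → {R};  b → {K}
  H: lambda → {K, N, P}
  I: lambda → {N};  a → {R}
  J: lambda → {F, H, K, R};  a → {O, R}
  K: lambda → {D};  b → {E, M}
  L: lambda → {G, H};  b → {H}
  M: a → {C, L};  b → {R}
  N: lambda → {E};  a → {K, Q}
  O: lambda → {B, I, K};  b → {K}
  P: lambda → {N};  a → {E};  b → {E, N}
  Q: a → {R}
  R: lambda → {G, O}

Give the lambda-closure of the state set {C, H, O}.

Start with {C, H, O}.
From C via lambda: add P.
From H via lambda: add K, N.
From O via lambda: add B, I.
From K via lambda: add D.
From N via lambda: add E.
From E via lambda: add M.
No new states can be added; the closed set is {B, C, D, E, H, I, K, M, N, O, P}.

{B, C, D, E, H, I, K, M, N, O, P}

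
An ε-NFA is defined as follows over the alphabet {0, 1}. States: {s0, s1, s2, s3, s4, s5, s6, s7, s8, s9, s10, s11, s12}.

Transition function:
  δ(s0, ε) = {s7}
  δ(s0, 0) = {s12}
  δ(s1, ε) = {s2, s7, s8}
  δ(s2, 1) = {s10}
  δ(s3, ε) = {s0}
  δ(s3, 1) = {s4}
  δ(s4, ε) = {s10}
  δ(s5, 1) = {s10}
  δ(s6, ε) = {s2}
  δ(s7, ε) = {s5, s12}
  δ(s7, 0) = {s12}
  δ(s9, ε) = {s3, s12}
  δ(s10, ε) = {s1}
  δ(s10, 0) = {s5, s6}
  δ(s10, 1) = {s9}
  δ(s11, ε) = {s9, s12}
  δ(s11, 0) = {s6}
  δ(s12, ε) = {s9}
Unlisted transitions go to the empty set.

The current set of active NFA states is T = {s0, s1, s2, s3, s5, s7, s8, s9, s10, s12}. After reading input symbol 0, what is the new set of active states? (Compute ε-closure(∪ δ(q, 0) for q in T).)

s0 on 0 → {s12}.
s7 on 0 → {s12}.
s10 on 0 → {s5, s6}.
No 0-transition from s1, s2, s3, s5, s8, s9, s12.
Union after reading 0: {s5, s6, s12}.
Now take the ε-closure:
From s6 via ε: add s2.
From s12 via ε: add s9.
From s9 via ε: add s3.
From s3 via ε: add s0.
From s0 via ε: add s7.
No new states can be added; the closed set is {s0, s2, s3, s5, s6, s7, s9, s12}.

{s0, s2, s3, s5, s6, s7, s9, s12}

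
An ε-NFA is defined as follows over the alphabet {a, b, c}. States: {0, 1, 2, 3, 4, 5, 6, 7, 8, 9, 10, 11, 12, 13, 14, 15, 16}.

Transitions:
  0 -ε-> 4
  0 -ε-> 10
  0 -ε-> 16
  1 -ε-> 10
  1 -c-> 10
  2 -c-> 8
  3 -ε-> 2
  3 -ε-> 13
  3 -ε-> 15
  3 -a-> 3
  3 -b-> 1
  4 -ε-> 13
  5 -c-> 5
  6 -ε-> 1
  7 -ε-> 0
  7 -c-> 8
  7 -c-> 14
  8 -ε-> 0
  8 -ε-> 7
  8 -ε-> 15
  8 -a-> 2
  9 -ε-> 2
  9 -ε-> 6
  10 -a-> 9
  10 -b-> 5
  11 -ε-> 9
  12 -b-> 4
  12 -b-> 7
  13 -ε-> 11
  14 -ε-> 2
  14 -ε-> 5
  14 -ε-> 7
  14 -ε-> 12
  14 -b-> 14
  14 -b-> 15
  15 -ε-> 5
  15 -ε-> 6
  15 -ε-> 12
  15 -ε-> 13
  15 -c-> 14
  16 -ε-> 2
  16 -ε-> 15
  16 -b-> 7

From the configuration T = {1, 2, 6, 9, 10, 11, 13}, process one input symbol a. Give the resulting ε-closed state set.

10 on a → {9}.
No a-transition from 1, 2, 6, 9, 11, 13.
Union after reading a: {9}.
Now take the ε-closure:
From 9 via ε: add 2, 6.
From 6 via ε: add 1.
From 1 via ε: add 10.
No new states can be added; the closed set is {1, 2, 6, 9, 10}.

{1, 2, 6, 9, 10}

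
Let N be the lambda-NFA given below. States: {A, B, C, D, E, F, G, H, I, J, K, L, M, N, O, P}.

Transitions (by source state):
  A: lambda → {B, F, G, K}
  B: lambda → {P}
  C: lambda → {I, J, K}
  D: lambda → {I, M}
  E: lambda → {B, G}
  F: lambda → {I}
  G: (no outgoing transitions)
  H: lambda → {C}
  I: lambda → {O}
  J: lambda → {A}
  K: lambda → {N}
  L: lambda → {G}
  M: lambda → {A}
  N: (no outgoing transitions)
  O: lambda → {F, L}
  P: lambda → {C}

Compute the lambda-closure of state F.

Start with {F}.
From F via lambda: add I.
From I via lambda: add O.
From O via lambda: add L.
From L via lambda: add G.
No new states can be added; the closed set is {F, G, I, L, O}.

{F, G, I, L, O}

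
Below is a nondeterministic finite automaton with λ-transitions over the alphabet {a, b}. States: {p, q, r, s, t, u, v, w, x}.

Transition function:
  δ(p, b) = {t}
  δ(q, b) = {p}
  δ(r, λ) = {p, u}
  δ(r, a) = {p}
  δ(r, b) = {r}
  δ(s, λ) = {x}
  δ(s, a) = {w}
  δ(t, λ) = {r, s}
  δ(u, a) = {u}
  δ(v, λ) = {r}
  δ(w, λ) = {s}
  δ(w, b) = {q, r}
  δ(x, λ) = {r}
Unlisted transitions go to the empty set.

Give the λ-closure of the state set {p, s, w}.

{p, r, s, u, w, x}

Start with {p, s, w}.
From s via λ: add x.
From x via λ: add r.
From r via λ: add u.
No new states can be added; the closed set is {p, r, s, u, w, x}.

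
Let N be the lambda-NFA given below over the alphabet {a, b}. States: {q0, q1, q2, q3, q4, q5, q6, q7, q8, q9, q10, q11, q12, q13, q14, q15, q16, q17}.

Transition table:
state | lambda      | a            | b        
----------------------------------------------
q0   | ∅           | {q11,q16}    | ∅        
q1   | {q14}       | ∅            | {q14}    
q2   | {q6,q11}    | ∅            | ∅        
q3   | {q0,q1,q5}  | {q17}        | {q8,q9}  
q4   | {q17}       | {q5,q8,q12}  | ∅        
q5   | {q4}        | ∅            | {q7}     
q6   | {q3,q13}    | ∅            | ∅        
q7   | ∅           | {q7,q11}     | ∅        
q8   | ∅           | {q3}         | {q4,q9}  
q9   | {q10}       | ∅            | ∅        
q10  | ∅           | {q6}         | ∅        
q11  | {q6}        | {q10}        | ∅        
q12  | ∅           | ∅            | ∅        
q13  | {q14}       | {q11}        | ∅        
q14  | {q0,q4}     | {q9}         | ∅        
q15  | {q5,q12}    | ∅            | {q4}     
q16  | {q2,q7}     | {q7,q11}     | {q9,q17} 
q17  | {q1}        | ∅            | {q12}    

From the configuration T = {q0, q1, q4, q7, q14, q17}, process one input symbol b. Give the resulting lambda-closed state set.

q1 on b → {q14}.
q17 on b → {q12}.
No b-transition from q0, q4, q7, q14.
Union after reading b: {q12, q14}.
Now take the lambda-closure:
From q14 via lambda: add q0, q4.
From q4 via lambda: add q17.
From q17 via lambda: add q1.
No new states can be added; the closed set is {q0, q1, q4, q12, q14, q17}.

{q0, q1, q4, q12, q14, q17}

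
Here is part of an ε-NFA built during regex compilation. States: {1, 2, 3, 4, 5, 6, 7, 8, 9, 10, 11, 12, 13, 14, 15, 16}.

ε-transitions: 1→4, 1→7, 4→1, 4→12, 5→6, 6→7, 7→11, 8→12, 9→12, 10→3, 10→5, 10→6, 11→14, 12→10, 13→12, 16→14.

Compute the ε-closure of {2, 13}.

{2, 3, 5, 6, 7, 10, 11, 12, 13, 14}

Start with {2, 13}.
From 13 via ε: add 12.
From 12 via ε: add 10.
From 10 via ε: add 3, 5, 6.
From 6 via ε: add 7.
From 7 via ε: add 11.
From 11 via ε: add 14.
No new states can be added; the closed set is {2, 3, 5, 6, 7, 10, 11, 12, 13, 14}.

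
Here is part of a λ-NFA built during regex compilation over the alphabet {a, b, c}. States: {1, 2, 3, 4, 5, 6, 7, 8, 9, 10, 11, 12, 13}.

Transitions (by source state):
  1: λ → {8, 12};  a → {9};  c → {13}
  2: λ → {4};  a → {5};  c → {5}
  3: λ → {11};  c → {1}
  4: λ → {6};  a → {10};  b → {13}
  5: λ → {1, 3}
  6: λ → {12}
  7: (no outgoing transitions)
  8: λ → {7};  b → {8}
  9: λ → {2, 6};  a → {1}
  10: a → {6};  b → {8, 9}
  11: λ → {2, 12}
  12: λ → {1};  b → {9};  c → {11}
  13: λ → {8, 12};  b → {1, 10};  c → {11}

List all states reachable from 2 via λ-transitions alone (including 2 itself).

{1, 2, 4, 6, 7, 8, 12}

Start with {2}.
From 2 via λ: add 4.
From 4 via λ: add 6.
From 6 via λ: add 12.
From 12 via λ: add 1.
From 1 via λ: add 8.
From 8 via λ: add 7.
No new states can be added; the closed set is {1, 2, 4, 6, 7, 8, 12}.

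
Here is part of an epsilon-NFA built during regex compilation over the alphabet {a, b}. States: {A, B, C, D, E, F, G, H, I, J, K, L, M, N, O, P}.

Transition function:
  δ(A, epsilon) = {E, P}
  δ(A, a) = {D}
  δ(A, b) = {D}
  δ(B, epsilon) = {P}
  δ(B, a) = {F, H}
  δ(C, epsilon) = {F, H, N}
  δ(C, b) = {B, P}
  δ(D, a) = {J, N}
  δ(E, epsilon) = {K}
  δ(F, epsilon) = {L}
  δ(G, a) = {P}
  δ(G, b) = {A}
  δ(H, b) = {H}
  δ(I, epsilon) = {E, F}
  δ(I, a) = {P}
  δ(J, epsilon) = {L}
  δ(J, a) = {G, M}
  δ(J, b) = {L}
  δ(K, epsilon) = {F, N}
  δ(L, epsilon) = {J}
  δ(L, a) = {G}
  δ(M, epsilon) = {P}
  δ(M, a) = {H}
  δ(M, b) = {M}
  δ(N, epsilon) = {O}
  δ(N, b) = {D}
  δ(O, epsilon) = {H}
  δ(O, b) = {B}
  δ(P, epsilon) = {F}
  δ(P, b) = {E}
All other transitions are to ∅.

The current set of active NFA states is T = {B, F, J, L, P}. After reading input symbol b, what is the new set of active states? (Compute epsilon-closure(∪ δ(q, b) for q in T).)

{E, F, H, J, K, L, N, O}

J on b → {L}.
P on b → {E}.
No b-transition from B, F, L.
Union after reading b: {E, L}.
Now take the epsilon-closure:
From E via epsilon: add K.
From L via epsilon: add J.
From K via epsilon: add F, N.
From N via epsilon: add O.
From O via epsilon: add H.
No new states can be added; the closed set is {E, F, H, J, K, L, N, O}.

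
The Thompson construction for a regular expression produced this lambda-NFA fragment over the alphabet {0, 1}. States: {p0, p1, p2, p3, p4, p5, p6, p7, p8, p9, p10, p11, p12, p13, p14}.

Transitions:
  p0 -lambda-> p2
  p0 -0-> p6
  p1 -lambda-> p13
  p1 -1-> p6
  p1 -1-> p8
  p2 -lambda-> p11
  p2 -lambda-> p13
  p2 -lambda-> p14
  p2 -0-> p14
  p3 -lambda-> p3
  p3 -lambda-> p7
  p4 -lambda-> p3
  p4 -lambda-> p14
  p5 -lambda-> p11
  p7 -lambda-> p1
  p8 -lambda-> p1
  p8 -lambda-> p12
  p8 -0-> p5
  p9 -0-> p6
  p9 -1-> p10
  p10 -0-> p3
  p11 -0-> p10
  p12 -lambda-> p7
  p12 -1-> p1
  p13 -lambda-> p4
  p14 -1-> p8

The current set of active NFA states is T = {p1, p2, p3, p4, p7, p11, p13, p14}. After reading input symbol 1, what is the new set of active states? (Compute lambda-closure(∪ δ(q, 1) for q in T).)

p1 on 1 → {p6, p8}.
p14 on 1 → {p8}.
No 1-transition from p2, p3, p4, p7, p11, p13.
Union after reading 1: {p6, p8}.
Now take the lambda-closure:
From p8 via lambda: add p1, p12.
From p1 via lambda: add p13.
From p12 via lambda: add p7.
From p13 via lambda: add p4.
From p4 via lambda: add p3, p14.
No new states can be added; the closed set is {p1, p3, p4, p6, p7, p8, p12, p13, p14}.

{p1, p3, p4, p6, p7, p8, p12, p13, p14}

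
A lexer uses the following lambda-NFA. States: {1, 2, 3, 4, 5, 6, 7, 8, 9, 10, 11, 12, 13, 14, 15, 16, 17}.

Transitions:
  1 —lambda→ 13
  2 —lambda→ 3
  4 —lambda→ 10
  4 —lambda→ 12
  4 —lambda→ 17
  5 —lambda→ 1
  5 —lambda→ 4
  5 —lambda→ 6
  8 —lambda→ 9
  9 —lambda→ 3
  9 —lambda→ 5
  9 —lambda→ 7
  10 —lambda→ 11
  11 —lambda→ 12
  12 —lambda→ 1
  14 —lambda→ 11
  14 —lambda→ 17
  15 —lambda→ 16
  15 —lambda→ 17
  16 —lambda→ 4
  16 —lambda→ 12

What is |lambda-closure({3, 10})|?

Start with {3, 10}.
From 10 via lambda: add 11.
From 11 via lambda: add 12.
From 12 via lambda: add 1.
From 1 via lambda: add 13.
lambda-closure = {1, 3, 10, 11, 12, 13}, which has 6 states.

6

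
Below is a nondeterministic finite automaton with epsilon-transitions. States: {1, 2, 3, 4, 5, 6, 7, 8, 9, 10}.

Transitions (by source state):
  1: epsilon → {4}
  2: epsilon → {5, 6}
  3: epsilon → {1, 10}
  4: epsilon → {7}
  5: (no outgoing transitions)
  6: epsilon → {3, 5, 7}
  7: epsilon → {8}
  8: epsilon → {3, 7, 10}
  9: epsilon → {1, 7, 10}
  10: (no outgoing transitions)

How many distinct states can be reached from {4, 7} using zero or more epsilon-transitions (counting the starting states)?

6

Start with {4, 7}.
From 7 via epsilon: add 8.
From 8 via epsilon: add 3, 10.
From 3 via epsilon: add 1.
epsilon-closure = {1, 3, 4, 7, 8, 10}, which has 6 states.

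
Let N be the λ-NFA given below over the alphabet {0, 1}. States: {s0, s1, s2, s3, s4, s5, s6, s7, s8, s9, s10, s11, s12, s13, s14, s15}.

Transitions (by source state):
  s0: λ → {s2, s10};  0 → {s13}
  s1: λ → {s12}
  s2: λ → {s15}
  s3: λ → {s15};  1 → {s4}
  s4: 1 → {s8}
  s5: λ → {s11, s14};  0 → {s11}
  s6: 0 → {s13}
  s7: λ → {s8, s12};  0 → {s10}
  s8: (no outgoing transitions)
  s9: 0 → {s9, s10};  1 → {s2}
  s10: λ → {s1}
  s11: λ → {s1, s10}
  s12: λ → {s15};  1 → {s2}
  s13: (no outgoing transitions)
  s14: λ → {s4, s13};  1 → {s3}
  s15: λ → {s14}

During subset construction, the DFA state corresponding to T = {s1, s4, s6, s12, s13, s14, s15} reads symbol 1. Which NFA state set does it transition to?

{s2, s3, s4, s8, s13, s14, s15}

s4 on 1 → {s8}.
s12 on 1 → {s2}.
s14 on 1 → {s3}.
No 1-transition from s1, s6, s13, s15.
Union after reading 1: {s2, s3, s8}.
Now take the λ-closure:
From s2 via λ: add s15.
From s15 via λ: add s14.
From s14 via λ: add s4, s13.
No new states can be added; the closed set is {s2, s3, s4, s8, s13, s14, s15}.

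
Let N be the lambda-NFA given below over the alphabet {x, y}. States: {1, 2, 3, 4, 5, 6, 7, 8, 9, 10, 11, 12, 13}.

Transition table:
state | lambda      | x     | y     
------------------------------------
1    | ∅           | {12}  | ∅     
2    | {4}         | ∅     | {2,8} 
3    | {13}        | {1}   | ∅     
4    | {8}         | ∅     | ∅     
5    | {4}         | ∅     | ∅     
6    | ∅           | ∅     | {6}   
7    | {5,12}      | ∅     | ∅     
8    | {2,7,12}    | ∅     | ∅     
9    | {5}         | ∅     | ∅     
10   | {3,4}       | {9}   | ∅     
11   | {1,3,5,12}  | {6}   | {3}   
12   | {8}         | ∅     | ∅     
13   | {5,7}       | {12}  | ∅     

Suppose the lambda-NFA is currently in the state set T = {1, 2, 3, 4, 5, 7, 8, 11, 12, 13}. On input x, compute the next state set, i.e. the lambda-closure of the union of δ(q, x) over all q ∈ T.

{1, 2, 4, 5, 6, 7, 8, 12}

1 on x → {12}.
3 on x → {1}.
11 on x → {6}.
13 on x → {12}.
No x-transition from 2, 4, 5, 7, 8, 12.
Union after reading x: {1, 6, 12}.
Now take the lambda-closure:
From 12 via lambda: add 8.
From 8 via lambda: add 2, 7.
From 2 via lambda: add 4.
From 7 via lambda: add 5.
No new states can be added; the closed set is {1, 2, 4, 5, 6, 7, 8, 12}.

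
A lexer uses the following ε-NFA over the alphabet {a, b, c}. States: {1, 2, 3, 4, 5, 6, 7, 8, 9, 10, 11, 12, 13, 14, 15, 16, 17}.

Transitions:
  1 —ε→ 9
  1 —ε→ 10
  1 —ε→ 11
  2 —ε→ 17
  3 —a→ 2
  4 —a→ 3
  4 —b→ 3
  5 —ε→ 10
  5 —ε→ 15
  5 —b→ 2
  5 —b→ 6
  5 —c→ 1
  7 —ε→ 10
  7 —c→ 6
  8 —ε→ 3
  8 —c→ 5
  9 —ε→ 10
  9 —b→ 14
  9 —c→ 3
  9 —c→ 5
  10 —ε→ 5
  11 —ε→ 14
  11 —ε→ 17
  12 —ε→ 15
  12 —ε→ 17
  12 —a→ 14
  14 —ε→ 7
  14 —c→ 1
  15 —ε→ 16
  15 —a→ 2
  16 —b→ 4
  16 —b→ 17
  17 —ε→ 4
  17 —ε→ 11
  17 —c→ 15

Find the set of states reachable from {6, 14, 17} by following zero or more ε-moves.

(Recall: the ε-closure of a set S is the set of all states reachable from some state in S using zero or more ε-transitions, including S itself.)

Start with {6, 14, 17}.
From 14 via ε: add 7.
From 17 via ε: add 4, 11.
From 7 via ε: add 10.
From 10 via ε: add 5.
From 5 via ε: add 15.
From 15 via ε: add 16.
No new states can be added; the closed set is {4, 5, 6, 7, 10, 11, 14, 15, 16, 17}.

{4, 5, 6, 7, 10, 11, 14, 15, 16, 17}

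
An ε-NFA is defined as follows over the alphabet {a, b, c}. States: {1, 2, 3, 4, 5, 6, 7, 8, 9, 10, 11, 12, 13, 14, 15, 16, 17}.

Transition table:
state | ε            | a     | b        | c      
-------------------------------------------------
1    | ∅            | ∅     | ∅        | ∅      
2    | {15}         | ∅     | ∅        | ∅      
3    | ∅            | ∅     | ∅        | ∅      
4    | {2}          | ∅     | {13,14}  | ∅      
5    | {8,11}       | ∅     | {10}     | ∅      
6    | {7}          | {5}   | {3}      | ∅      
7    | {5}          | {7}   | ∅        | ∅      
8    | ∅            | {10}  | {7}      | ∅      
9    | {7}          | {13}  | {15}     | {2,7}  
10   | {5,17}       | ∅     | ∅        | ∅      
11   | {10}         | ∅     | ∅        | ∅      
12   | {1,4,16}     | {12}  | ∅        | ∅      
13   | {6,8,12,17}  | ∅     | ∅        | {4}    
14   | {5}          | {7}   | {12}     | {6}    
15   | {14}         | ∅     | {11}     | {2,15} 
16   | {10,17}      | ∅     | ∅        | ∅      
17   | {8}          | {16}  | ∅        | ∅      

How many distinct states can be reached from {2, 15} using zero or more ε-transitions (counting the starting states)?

Start with {2, 15}.
From 15 via ε: add 14.
From 14 via ε: add 5.
From 5 via ε: add 8, 11.
From 11 via ε: add 10.
From 10 via ε: add 17.
ε-closure = {2, 5, 8, 10, 11, 14, 15, 17}, which has 8 states.

8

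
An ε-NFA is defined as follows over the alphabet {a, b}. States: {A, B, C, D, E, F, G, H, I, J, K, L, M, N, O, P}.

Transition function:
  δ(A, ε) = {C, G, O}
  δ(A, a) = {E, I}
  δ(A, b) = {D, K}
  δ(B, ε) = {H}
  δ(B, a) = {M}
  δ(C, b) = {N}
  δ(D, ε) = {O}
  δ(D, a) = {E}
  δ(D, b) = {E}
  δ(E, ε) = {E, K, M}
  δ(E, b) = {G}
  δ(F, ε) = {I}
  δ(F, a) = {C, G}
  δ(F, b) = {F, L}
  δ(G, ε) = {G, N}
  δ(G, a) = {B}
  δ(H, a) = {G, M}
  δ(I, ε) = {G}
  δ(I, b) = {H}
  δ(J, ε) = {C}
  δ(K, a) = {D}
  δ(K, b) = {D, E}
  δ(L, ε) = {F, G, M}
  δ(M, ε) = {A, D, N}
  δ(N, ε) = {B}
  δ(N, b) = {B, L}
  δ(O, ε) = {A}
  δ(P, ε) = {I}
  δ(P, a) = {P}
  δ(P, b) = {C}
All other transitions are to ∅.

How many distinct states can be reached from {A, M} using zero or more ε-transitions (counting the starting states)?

9

Start with {A, M}.
From A via ε: add C, G, O.
From M via ε: add D, N.
From N via ε: add B.
From B via ε: add H.
ε-closure = {A, B, C, D, G, H, M, N, O}, which has 9 states.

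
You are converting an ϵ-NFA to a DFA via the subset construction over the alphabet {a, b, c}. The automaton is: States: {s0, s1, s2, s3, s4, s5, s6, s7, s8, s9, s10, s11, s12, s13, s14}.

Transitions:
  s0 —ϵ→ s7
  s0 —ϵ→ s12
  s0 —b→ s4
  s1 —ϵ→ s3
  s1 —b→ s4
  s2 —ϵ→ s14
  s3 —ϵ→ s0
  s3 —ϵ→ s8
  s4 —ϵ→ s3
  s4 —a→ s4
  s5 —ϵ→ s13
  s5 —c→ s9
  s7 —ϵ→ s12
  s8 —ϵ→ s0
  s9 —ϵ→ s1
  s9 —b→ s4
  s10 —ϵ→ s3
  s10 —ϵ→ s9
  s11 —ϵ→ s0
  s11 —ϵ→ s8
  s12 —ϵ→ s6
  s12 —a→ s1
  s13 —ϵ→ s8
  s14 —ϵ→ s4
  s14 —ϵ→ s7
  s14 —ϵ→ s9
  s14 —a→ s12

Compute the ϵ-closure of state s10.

Start with {s10}.
From s10 via ϵ: add s3, s9.
From s3 via ϵ: add s0, s8.
From s9 via ϵ: add s1.
From s0 via ϵ: add s7, s12.
From s12 via ϵ: add s6.
No new states can be added; the closed set is {s0, s1, s3, s6, s7, s8, s9, s10, s12}.

{s0, s1, s3, s6, s7, s8, s9, s10, s12}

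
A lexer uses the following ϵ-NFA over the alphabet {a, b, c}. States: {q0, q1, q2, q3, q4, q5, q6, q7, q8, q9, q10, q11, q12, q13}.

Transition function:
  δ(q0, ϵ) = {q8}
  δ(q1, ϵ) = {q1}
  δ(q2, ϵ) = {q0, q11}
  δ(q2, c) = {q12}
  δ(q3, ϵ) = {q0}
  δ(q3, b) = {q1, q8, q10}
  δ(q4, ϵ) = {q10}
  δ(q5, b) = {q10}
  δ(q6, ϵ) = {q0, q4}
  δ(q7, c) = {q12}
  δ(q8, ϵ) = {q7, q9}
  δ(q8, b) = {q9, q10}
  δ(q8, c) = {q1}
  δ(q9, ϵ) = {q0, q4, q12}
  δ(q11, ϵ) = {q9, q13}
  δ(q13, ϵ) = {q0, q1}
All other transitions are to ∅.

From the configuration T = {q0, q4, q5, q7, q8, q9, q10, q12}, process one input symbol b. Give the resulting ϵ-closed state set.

q5 on b → {q10}.
q8 on b → {q9, q10}.
No b-transition from q0, q4, q7, q9, q10, q12.
Union after reading b: {q9, q10}.
Now take the ϵ-closure:
From q9 via ϵ: add q0, q4, q12.
From q0 via ϵ: add q8.
From q8 via ϵ: add q7.
No new states can be added; the closed set is {q0, q4, q7, q8, q9, q10, q12}.

{q0, q4, q7, q8, q9, q10, q12}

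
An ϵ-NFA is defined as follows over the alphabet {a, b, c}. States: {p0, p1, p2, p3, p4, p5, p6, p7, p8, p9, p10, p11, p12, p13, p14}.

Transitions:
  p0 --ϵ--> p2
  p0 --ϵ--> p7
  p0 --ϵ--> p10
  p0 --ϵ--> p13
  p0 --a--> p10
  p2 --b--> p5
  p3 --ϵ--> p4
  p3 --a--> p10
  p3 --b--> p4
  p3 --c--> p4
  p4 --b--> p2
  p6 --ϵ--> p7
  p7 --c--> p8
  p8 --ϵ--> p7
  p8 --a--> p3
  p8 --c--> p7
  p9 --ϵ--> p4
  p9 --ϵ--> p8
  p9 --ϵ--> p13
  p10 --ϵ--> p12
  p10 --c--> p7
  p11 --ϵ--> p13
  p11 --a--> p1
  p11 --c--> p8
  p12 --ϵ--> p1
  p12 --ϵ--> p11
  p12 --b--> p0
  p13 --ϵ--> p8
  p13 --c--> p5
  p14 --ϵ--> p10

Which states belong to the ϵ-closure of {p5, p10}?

Start with {p5, p10}.
From p10 via ϵ: add p12.
From p12 via ϵ: add p1, p11.
From p11 via ϵ: add p13.
From p13 via ϵ: add p8.
From p8 via ϵ: add p7.
No new states can be added; the closed set is {p1, p5, p7, p8, p10, p11, p12, p13}.

{p1, p5, p7, p8, p10, p11, p12, p13}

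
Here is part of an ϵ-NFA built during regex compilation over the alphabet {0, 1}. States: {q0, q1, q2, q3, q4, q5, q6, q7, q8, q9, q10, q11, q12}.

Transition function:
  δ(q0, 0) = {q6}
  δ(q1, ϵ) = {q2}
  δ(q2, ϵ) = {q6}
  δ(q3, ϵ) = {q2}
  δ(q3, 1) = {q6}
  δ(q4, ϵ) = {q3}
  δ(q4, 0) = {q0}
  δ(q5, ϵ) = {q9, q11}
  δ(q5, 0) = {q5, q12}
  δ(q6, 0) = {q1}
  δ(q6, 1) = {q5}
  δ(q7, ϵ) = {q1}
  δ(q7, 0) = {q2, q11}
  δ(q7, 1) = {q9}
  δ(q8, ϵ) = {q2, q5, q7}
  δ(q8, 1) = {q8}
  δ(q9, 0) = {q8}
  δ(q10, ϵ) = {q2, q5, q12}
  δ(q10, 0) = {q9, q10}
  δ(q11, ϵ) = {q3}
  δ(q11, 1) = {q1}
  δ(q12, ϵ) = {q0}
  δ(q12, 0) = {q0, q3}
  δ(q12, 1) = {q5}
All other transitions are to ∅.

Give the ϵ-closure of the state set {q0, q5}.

{q0, q2, q3, q5, q6, q9, q11}

Start with {q0, q5}.
From q5 via ϵ: add q9, q11.
From q11 via ϵ: add q3.
From q3 via ϵ: add q2.
From q2 via ϵ: add q6.
No new states can be added; the closed set is {q0, q2, q3, q5, q6, q9, q11}.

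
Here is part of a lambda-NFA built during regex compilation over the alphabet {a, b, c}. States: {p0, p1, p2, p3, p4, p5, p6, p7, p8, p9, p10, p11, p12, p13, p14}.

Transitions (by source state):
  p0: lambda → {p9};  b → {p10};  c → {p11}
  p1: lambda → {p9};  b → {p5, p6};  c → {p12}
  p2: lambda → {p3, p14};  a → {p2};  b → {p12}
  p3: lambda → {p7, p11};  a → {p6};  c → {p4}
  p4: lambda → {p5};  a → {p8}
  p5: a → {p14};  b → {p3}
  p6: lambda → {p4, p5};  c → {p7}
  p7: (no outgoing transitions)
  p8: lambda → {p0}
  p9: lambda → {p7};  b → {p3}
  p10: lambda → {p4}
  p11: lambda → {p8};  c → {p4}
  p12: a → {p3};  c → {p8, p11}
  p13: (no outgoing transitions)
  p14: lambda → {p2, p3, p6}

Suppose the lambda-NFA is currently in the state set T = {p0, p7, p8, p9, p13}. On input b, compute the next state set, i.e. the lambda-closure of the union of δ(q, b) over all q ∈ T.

{p0, p3, p4, p5, p7, p8, p9, p10, p11}

p0 on b → {p10}.
p9 on b → {p3}.
No b-transition from p7, p8, p13.
Union after reading b: {p3, p10}.
Now take the lambda-closure:
From p3 via lambda: add p7, p11.
From p10 via lambda: add p4.
From p4 via lambda: add p5.
From p11 via lambda: add p8.
From p8 via lambda: add p0.
From p0 via lambda: add p9.
No new states can be added; the closed set is {p0, p3, p4, p5, p7, p8, p9, p10, p11}.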